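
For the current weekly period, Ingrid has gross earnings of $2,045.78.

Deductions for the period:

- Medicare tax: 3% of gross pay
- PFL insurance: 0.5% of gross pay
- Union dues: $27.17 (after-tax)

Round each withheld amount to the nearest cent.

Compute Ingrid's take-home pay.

PFL insurance: $2,045.78 × 0.005 = $10.23
Medicare tax: $2,045.78 × 0.03 = $61.37
Union dues: $27.17
Total deductions = $10.23 + $61.37 + $27.17 = $98.77
Net pay = $2,045.78 − $98.77 = $1,947.01

$1,947.01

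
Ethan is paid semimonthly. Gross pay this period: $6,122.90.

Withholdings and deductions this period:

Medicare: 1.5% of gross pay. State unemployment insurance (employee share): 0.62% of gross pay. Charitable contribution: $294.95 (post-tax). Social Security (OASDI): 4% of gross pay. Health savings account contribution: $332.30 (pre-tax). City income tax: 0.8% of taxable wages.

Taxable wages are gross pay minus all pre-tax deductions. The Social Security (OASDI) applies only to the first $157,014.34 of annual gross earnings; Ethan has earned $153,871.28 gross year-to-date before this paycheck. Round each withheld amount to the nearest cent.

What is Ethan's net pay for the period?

Health savings account contribution: $332.30
Taxable wages = $6,122.90 − $332.30 = $5,790.60
City income tax: $5,790.60 × 0.008 = $46.32
Social Security (OASDI): only $157,014.34 − $153,871.28 = $3,143.06 of this check is subject → $3,143.06 × 0.04 = $125.72
Medicare: $6,122.90 × 0.015 = $91.84
State unemployment insurance (employee share): $6,122.90 × 0.0062 = $37.96
Charitable contribution: $294.95
Total deductions = $332.30 + $46.32 + $125.72 + $91.84 + $37.96 + $294.95 = $929.09
Net pay = $6,122.90 − $929.09 = $5,193.81

$5,193.81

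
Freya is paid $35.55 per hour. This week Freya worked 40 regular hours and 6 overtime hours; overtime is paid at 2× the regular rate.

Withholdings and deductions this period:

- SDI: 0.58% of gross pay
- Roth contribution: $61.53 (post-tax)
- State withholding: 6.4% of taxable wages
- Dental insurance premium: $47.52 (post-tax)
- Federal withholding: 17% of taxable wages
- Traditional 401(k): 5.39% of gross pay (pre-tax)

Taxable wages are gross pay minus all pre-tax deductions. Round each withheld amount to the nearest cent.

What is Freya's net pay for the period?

$1,219.94

Regular pay: 40 × $35.55 = $1,422.00
Overtime pay: 6 × $35.55 × 2 = $426.60
Gross pay = $1,422.00 + $426.60 = $1,848.60
Traditional 401(k): $1,848.60 × 0.0539 = $99.64
Taxable wages = $1,848.60 − $99.64 = $1,748.96
Federal withholding: $1,748.96 × 0.17 = $297.32
State withholding: $1,748.96 × 0.064 = $111.93
SDI: $1,848.60 × 0.0058 = $10.72
Roth contribution: $61.53
Dental insurance premium: $47.52
Total deductions = $99.64 + $297.32 + $111.93 + $10.72 + $61.53 + $47.52 = $628.66
Net pay = $1,848.60 − $628.66 = $1,219.94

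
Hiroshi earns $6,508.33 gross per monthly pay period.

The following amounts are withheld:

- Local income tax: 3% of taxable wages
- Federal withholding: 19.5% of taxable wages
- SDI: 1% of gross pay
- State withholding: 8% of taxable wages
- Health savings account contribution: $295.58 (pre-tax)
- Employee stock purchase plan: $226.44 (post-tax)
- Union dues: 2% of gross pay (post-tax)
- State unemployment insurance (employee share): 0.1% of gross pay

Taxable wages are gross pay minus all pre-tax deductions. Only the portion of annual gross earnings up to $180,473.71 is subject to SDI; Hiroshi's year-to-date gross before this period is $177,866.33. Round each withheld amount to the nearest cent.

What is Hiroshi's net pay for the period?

$3,928.67

Health savings account contribution: $295.58
Taxable wages = $6,508.33 − $295.58 = $6,212.75
State withholding: $6,212.75 × 0.08 = $497.02
Local income tax: $6,212.75 × 0.03 = $186.38
Federal withholding: $6,212.75 × 0.195 = $1,211.49
State unemployment insurance (employee share): $6,508.33 × 0.001 = $6.51
SDI: only $180,473.71 − $177,866.33 = $2,607.38 of this check is subject → $2,607.38 × 0.01 = $26.07
Employee stock purchase plan: $226.44
Union dues: $6,508.33 × 0.02 = $130.17
Total deductions = $295.58 + $497.02 + $186.38 + $1,211.49 + $6.51 + $26.07 + $226.44 + $130.17 = $2,579.66
Net pay = $6,508.33 − $2,579.66 = $3,928.67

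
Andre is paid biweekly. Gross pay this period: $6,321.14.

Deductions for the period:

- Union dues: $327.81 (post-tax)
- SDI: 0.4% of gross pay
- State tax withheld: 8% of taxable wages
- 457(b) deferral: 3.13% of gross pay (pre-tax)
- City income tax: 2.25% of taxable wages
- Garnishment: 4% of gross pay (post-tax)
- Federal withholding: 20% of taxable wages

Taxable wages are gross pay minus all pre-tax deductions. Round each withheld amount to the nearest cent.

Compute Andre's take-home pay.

$3,665.06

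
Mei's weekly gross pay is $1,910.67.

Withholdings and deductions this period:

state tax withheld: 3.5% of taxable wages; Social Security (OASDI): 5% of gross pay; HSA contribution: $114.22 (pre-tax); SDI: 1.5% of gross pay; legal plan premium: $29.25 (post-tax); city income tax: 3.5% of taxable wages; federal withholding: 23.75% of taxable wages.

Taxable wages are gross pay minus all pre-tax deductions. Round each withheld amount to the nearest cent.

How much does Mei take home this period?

HSA contribution: $114.22
Taxable wages = $1,910.67 − $114.22 = $1,796.45
State tax withheld: $1,796.45 × 0.035 = $62.88
Federal withholding: $1,796.45 × 0.2375 = $426.66
City income tax: $1,796.45 × 0.035 = $62.88
SDI: $1,910.67 × 0.015 = $28.66
Social Security (OASDI): $1,910.67 × 0.05 = $95.53
Legal plan premium: $29.25
Total deductions = $114.22 + $62.88 + $426.66 + $62.88 + $28.66 + $95.53 + $29.25 = $820.08
Net pay = $1,910.67 − $820.08 = $1,090.59

$1,090.59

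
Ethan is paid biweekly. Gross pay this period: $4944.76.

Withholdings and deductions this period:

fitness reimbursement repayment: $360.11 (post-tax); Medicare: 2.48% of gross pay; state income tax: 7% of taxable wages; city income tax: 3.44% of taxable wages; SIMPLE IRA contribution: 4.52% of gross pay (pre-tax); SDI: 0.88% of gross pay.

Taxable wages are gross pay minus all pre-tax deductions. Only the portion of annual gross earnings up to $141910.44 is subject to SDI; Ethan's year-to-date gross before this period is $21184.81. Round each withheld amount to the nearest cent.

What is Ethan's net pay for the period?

$3702.11

SIMPLE IRA contribution: $4944.76 × 0.0452 = $223.50
Taxable wages = $4944.76 − $223.50 = $4721.26
State income tax: $4721.26 × 0.07 = $330.49
City income tax: $4721.26 × 0.0344 = $162.41
SDI: cap not yet reached, full $4944.76 is subject → $4944.76 × 0.0088 = $43.51
Medicare: $4944.76 × 0.0248 = $122.63
Fitness reimbursement repayment: $360.11
Total deductions = $223.50 + $330.49 + $162.41 + $43.51 + $122.63 + $360.11 = $1242.65
Net pay = $4944.76 − $1242.65 = $3702.11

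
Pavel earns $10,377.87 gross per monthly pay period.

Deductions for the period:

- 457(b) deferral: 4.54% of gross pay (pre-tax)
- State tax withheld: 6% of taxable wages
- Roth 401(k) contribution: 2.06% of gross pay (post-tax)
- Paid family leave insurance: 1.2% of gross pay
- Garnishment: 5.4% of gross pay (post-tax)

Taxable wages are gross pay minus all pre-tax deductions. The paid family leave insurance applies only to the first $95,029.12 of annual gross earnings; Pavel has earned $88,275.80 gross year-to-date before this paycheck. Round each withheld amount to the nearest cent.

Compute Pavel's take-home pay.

$8,457.09

457(b) deferral: $10,377.87 × 0.0454 = $471.16
Taxable wages = $10,377.87 − $471.16 = $9,906.71
State tax withheld: $9,906.71 × 0.06 = $594.40
Paid family leave insurance: only $95,029.12 − $88,275.80 = $6,753.32 of this check is subject → $6,753.32 × 0.012 = $81.04
Roth 401(k) contribution: $10,377.87 × 0.0206 = $213.78
Garnishment: $10,377.87 × 0.054 = $560.40
Total deductions = $471.16 + $594.40 + $81.04 + $213.78 + $560.40 = $1,920.78
Net pay = $10,377.87 − $1,920.78 = $8,457.09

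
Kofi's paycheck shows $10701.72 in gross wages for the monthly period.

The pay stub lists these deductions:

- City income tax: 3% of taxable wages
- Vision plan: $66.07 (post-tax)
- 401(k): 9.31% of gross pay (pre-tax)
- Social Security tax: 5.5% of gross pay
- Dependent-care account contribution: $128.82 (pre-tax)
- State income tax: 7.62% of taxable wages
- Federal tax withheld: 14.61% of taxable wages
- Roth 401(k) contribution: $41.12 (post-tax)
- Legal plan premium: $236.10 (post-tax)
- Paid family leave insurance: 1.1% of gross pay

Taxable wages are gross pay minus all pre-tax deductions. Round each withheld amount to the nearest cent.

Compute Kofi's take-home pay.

401(k): $10701.72 × 0.0931 = $996.33
Dependent-care account contribution: $128.82
Pre-tax total = $996.33 + $128.82 = $1125.15
Taxable wages = $10701.72 − $1125.15 = $9576.57
State income tax: $9576.57 × 0.0762 = $729.73
City income tax: $9576.57 × 0.03 = $287.30
Federal tax withheld: $9576.57 × 0.1461 = $1399.14
Social Security tax: $10701.72 × 0.055 = $588.59
Paid family leave insurance: $10701.72 × 0.011 = $117.72
Vision plan: $66.07
Roth 401(k) contribution: $41.12
Legal plan premium: $236.10
Total deductions = $996.33 + $128.82 + $729.73 + $287.30 + $1399.14 + $588.59 + $117.72 + $66.07 + $41.12 + $236.10 = $4590.92
Net pay = $10701.72 − $4590.92 = $6110.80

$6110.80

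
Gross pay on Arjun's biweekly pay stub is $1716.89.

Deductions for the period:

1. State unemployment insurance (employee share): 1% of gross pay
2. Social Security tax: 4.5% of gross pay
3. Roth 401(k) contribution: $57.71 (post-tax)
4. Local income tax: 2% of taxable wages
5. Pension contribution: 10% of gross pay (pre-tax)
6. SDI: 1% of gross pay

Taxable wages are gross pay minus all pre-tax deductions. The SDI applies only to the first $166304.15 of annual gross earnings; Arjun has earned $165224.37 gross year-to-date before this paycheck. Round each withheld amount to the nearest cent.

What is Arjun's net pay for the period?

$1351.36

Pension contribution: $1716.89 × 0.1 = $171.69
Taxable wages = $1716.89 − $171.69 = $1545.20
Local income tax: $1545.20 × 0.02 = $30.90
SDI: only $166304.15 − $165224.37 = $1079.78 of this check is subject → $1079.78 × 0.01 = $10.80
Social Security tax: $1716.89 × 0.045 = $77.26
State unemployment insurance (employee share): $1716.89 × 0.01 = $17.17
Roth 401(k) contribution: $57.71
Total deductions = $171.69 + $30.90 + $10.80 + $77.26 + $17.17 + $57.71 = $365.53
Net pay = $1716.89 − $365.53 = $1351.36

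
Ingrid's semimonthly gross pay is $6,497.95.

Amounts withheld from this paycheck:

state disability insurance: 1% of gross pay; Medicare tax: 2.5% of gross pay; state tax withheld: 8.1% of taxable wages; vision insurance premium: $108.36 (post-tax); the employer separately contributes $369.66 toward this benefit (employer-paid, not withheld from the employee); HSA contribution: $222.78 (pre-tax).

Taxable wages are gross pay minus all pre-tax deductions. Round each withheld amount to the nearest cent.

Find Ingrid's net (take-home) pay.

HSA contribution: $222.78
Taxable wages = $6,497.95 − $222.78 = $6,275.17
State tax withheld: $6,275.17 × 0.081 = $508.29
Medicare tax: $6,497.95 × 0.025 = $162.45
State disability insurance: $6,497.95 × 0.01 = $64.98
Vision insurance premium: $108.36
(Employer's $369.66 toward vision insurance premium is not withheld from the employee.)
Total deductions = $222.78 + $508.29 + $162.45 + $64.98 + $108.36 = $1,066.86
Net pay = $6,497.95 − $1,066.86 = $5,431.09

$5,431.09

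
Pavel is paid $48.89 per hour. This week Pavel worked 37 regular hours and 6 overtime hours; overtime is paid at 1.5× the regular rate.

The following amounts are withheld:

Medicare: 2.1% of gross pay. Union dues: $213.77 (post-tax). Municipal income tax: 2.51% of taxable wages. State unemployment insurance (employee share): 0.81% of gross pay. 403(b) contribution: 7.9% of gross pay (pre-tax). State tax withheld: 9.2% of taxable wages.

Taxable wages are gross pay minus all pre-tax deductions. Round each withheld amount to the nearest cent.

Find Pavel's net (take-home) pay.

Regular pay: 37 × $48.89 = $1808.93
Overtime pay: 6 × $48.89 × 1.5 = $440.01
Gross pay = $1808.93 + $440.01 = $2248.94
403(b) contribution: $2248.94 × 0.079 = $177.67
Taxable wages = $2248.94 − $177.67 = $2071.27
State tax withheld: $2071.27 × 0.092 = $190.56
Municipal income tax: $2071.27 × 0.0251 = $51.99
Medicare: $2248.94 × 0.021 = $47.23
State unemployment insurance (employee share): $2248.94 × 0.0081 = $18.22
Union dues: $213.77
Total deductions = $177.67 + $190.56 + $51.99 + $47.23 + $18.22 + $213.77 = $699.44
Net pay = $2248.94 − $699.44 = $1549.50

$1549.50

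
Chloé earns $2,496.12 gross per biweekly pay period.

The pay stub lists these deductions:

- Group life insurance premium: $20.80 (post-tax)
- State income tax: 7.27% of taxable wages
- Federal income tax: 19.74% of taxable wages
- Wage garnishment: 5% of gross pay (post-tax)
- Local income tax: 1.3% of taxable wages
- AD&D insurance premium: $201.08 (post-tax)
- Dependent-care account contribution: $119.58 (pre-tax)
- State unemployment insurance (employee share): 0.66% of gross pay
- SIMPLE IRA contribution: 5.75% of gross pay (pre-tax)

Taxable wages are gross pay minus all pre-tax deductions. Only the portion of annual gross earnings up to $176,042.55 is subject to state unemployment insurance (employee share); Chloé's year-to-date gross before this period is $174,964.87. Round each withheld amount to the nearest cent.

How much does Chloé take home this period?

$1,247.04

SIMPLE IRA contribution: $2,496.12 × 0.0575 = $143.53
Dependent-care account contribution: $119.58
Pre-tax total = $143.53 + $119.58 = $263.11
Taxable wages = $2,496.12 − $263.11 = $2,233.01
State income tax: $2,233.01 × 0.0727 = $162.34
Local income tax: $2,233.01 × 0.013 = $29.03
Federal income tax: $2,233.01 × 0.1974 = $440.80
State unemployment insurance (employee share): only $176,042.55 − $174,964.87 = $1,077.68 of this check is subject → $1,077.68 × 0.0066 = $7.11
AD&D insurance premium: $201.08
Group life insurance premium: $20.80
Wage garnishment: $2,496.12 × 0.05 = $124.81
Total deductions = $143.53 + $119.58 + $162.34 + $29.03 + $440.80 + $7.11 + $201.08 + $20.80 + $124.81 = $1,249.08
Net pay = $2,496.12 − $1,249.08 = $1,247.04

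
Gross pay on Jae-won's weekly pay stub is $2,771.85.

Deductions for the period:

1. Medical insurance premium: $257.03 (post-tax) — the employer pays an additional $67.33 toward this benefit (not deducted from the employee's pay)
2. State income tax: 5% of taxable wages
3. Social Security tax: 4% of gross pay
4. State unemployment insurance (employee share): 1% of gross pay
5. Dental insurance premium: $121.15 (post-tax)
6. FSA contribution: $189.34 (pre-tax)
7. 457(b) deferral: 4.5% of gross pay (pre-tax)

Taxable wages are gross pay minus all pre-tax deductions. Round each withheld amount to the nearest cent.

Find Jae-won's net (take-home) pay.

$1,818.12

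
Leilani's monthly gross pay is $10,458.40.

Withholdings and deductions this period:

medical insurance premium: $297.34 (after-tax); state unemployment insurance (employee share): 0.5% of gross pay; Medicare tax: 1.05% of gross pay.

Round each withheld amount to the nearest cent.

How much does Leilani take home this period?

$9,998.96

Medicare tax: $10,458.40 × 0.0105 = $109.81
State unemployment insurance (employee share): $10,458.40 × 0.005 = $52.29
Medical insurance premium: $297.34
Total deductions = $109.81 + $52.29 + $297.34 = $459.44
Net pay = $10,458.40 − $459.44 = $9,998.96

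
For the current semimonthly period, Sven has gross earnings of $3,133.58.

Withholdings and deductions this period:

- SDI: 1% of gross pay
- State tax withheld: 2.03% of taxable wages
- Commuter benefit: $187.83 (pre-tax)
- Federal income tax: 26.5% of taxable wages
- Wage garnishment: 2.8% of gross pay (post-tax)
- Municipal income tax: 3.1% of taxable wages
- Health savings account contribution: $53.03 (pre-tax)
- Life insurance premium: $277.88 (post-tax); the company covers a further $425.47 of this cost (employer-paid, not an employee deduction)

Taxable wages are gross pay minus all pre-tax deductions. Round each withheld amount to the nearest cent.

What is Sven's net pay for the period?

$1,580.80

Health savings account contribution: $53.03
Commuter benefit: $187.83
Pre-tax total = $53.03 + $187.83 = $240.86
Taxable wages = $3,133.58 − $240.86 = $2,892.72
State tax withheld: $2,892.72 × 0.0203 = $58.72
Federal income tax: $2,892.72 × 0.265 = $766.57
Municipal income tax: $2,892.72 × 0.031 = $89.67
SDI: $3,133.58 × 0.01 = $31.34
Wage garnishment: $3,133.58 × 0.028 = $87.74
Life insurance premium: $277.88
(Employer's $425.47 toward life insurance premium is not withheld from the employee.)
Total deductions = $53.03 + $187.83 + $58.72 + $766.57 + $89.67 + $31.34 + $87.74 + $277.88 = $1,552.78
Net pay = $3,133.58 − $1,552.78 = $1,580.80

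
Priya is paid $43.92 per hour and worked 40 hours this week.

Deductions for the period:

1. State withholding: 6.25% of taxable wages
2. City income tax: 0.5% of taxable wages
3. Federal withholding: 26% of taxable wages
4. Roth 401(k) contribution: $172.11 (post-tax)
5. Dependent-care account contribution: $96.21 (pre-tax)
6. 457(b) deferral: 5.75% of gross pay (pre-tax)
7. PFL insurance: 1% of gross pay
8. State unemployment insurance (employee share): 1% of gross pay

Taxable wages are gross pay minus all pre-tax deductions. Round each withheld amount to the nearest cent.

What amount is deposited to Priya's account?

$841.56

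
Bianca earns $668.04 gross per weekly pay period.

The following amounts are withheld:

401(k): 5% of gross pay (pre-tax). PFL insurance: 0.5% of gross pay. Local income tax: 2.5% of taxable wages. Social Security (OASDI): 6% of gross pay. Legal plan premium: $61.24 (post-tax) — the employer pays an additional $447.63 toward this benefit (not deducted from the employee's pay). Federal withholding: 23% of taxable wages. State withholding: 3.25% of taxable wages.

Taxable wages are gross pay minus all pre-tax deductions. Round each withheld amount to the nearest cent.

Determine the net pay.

$347.51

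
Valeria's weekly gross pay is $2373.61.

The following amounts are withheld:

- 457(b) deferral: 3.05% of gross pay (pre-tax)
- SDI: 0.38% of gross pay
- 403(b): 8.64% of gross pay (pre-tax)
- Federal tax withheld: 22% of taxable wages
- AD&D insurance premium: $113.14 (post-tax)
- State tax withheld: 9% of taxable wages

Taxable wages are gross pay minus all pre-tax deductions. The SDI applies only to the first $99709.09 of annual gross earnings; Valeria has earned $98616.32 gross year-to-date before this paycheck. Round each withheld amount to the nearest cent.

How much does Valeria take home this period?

$1329.04

457(b) deferral: $2373.61 × 0.0305 = $72.40
403(b): $2373.61 × 0.0864 = $205.08
Pre-tax total = $72.40 + $205.08 = $277.48
Taxable wages = $2373.61 − $277.48 = $2096.13
Federal tax withheld: $2096.13 × 0.22 = $461.15
State tax withheld: $2096.13 × 0.09 = $188.65
SDI: only $99709.09 − $98616.32 = $1092.77 of this check is subject → $1092.77 × 0.0038 = $4.15
AD&D insurance premium: $113.14
Total deductions = $72.40 + $205.08 + $461.15 + $188.65 + $4.15 + $113.14 = $1044.57
Net pay = $2373.61 − $1044.57 = $1329.04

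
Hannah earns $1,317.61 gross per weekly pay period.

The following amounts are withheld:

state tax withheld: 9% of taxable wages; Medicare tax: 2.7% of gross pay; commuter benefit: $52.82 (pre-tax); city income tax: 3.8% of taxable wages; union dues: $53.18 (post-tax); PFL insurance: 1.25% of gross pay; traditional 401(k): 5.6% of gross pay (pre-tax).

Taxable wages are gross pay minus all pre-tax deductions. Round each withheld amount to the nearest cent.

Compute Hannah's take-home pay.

$933.32

Traditional 401(k): $1,317.61 × 0.056 = $73.79
Commuter benefit: $52.82
Pre-tax total = $73.79 + $52.82 = $126.61
Taxable wages = $1,317.61 − $126.61 = $1,191.00
State tax withheld: $1,191.00 × 0.09 = $107.19
City income tax: $1,191.00 × 0.038 = $45.26
PFL insurance: $1,317.61 × 0.0125 = $16.47
Medicare tax: $1,317.61 × 0.027 = $35.58
Union dues: $53.18
Total deductions = $73.79 + $52.82 + $107.19 + $45.26 + $16.47 + $35.58 + $53.18 = $384.29
Net pay = $1,317.61 − $384.29 = $933.32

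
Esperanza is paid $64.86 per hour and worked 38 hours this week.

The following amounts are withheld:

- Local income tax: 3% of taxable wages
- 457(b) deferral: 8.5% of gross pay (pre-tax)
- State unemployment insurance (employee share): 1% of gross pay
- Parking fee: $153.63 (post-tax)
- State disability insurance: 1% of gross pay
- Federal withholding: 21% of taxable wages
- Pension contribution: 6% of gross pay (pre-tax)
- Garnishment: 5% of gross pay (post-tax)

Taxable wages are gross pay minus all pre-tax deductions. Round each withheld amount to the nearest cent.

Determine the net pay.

Gross pay: 38 × $64.86 = $2,464.68
457(b) deferral: $2,464.68 × 0.085 = $209.50
Pension contribution: $2,464.68 × 0.06 = $147.88
Pre-tax total = $209.50 + $147.88 = $357.38
Taxable wages = $2,464.68 − $357.38 = $2,107.30
Local income tax: $2,107.30 × 0.03 = $63.22
Federal withholding: $2,107.30 × 0.21 = $442.53
State disability insurance: $2,464.68 × 0.01 = $24.65
State unemployment insurance (employee share): $2,464.68 × 0.01 = $24.65
Garnishment: $2,464.68 × 0.05 = $123.23
Parking fee: $153.63
Total deductions = $209.50 + $147.88 + $63.22 + $442.53 + $24.65 + $24.65 + $123.23 + $153.63 = $1,189.29
Net pay = $2,464.68 − $1,189.29 = $1,275.39

$1,275.39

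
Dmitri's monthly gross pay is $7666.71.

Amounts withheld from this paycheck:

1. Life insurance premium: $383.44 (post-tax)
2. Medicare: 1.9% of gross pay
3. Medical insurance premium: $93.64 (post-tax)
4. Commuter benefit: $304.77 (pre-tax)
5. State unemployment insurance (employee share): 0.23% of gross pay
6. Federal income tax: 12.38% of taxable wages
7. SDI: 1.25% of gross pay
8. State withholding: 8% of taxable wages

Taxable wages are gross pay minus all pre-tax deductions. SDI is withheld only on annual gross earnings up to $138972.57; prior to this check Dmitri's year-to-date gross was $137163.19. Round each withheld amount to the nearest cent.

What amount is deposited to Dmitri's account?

$5198.57

Commuter benefit: $304.77
Taxable wages = $7666.71 − $304.77 = $7361.94
Federal income tax: $7361.94 × 0.1238 = $911.41
State withholding: $7361.94 × 0.08 = $588.96
Medicare: $7666.71 × 0.019 = $145.67
State unemployment insurance (employee share): $7666.71 × 0.0023 = $17.63
SDI: only $138972.57 − $137163.19 = $1809.38 of this check is subject → $1809.38 × 0.0125 = $22.62
Medical insurance premium: $93.64
Life insurance premium: $383.44
Total deductions = $304.77 + $911.41 + $588.96 + $145.67 + $17.63 + $22.62 + $93.64 + $383.44 = $2468.14
Net pay = $7666.71 − $2468.14 = $5198.57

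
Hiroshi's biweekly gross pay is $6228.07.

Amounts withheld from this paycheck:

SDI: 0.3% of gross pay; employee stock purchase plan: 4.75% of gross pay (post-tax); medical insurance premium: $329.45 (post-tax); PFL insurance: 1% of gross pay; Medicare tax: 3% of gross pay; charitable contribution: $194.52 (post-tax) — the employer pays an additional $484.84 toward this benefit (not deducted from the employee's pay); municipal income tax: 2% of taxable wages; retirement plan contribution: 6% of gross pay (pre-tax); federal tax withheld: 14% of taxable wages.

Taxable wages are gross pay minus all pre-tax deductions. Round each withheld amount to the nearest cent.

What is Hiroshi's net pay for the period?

Retirement plan contribution: $6228.07 × 0.06 = $373.68
Taxable wages = $6228.07 − $373.68 = $5854.39
Federal tax withheld: $5854.39 × 0.14 = $819.61
Municipal income tax: $5854.39 × 0.02 = $117.09
SDI: $6228.07 × 0.003 = $18.68
Medicare tax: $6228.07 × 0.03 = $186.84
PFL insurance: $6228.07 × 0.01 = $62.28
Charitable contribution: $194.52
Employee stock purchase plan: $6228.07 × 0.0475 = $295.83
Medical insurance premium: $329.45
(Employer's $484.84 toward charitable contribution is not withheld from the employee.)
Total deductions = $373.68 + $819.61 + $117.09 + $18.68 + $186.84 + $62.28 + $194.52 + $295.83 + $329.45 = $2397.98
Net pay = $6228.07 − $2397.98 = $3830.09

$3830.09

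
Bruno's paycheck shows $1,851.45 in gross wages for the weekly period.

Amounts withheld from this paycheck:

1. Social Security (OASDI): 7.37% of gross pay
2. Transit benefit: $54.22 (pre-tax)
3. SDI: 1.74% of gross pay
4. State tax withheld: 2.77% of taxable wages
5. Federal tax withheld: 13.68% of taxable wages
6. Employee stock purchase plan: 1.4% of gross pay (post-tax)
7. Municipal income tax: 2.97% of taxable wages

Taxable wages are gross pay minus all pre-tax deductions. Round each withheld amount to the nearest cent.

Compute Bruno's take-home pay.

Transit benefit: $54.22
Taxable wages = $1,851.45 − $54.22 = $1,797.23
State tax withheld: $1,797.23 × 0.0277 = $49.78
Municipal income tax: $1,797.23 × 0.0297 = $53.38
Federal tax withheld: $1,797.23 × 0.1368 = $245.86
Social Security (OASDI): $1,851.45 × 0.0737 = $136.45
SDI: $1,851.45 × 0.0174 = $32.22
Employee stock purchase plan: $1,851.45 × 0.014 = $25.92
Total deductions = $54.22 + $49.78 + $53.38 + $245.86 + $136.45 + $32.22 + $25.92 = $597.83
Net pay = $1,851.45 − $597.83 = $1,253.62

$1,253.62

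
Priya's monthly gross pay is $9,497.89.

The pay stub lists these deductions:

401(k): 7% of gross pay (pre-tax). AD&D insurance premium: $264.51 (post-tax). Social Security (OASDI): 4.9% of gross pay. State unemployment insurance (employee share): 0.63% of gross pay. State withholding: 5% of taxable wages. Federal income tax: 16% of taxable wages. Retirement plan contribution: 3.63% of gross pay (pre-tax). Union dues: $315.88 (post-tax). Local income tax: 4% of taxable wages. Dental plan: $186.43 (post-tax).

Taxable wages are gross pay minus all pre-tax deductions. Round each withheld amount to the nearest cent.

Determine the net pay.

Retirement plan contribution: $9,497.89 × 0.0363 = $344.77
401(k): $9,497.89 × 0.07 = $664.85
Pre-tax total = $344.77 + $664.85 = $1,009.62
Taxable wages = $9,497.89 − $1,009.62 = $8,488.27
State withholding: $8,488.27 × 0.05 = $424.41
Local income tax: $8,488.27 × 0.04 = $339.53
Federal income tax: $8,488.27 × 0.16 = $1,358.12
Social Security (OASDI): $9,497.89 × 0.049 = $465.40
State unemployment insurance (employee share): $9,497.89 × 0.0063 = $59.84
AD&D insurance premium: $264.51
Dental plan: $186.43
Union dues: $315.88
Total deductions = $344.77 + $664.85 + $424.41 + $339.53 + $1,358.12 + $465.40 + $59.84 + $264.51 + $186.43 + $315.88 = $4,423.74
Net pay = $9,497.89 − $4,423.74 = $5,074.15

$5,074.15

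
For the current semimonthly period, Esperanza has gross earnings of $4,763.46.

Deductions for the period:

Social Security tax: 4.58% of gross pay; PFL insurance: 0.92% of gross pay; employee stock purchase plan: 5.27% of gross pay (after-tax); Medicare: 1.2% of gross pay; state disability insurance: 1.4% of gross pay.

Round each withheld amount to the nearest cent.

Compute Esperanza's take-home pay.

Social Security tax: $4,763.46 × 0.0458 = $218.17
PFL insurance: $4,763.46 × 0.0092 = $43.82
Medicare: $4,763.46 × 0.012 = $57.16
State disability insurance: $4,763.46 × 0.014 = $66.69
Employee stock purchase plan: $4,763.46 × 0.0527 = $251.03
Total deductions = $218.17 + $43.82 + $57.16 + $66.69 + $251.03 = $636.87
Net pay = $4,763.46 − $636.87 = $4,126.59

$4,126.59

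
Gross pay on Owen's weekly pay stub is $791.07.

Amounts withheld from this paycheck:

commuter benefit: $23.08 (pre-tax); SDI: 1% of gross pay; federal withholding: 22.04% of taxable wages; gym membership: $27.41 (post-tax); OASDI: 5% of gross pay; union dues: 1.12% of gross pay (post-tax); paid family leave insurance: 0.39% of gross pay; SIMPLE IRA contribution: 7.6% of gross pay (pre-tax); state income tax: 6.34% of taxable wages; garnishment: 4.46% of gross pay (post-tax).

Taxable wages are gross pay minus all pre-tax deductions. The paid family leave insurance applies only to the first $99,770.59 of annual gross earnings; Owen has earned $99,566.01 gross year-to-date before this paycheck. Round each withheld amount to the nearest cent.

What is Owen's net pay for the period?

SIMPLE IRA contribution: $791.07 × 0.076 = $60.12
Commuter benefit: $23.08
Pre-tax total = $60.12 + $23.08 = $83.20
Taxable wages = $791.07 − $83.20 = $707.87
State income tax: $707.87 × 0.0634 = $44.88
Federal withholding: $707.87 × 0.2204 = $156.01
OASDI: $791.07 × 0.05 = $39.55
SDI: $791.07 × 0.01 = $7.91
Paid family leave insurance: only $99,770.59 − $99,566.01 = $204.58 of this check is subject → $204.58 × 0.0039 = $0.80
Union dues: $791.07 × 0.0112 = $8.86
Garnishment: $791.07 × 0.0446 = $35.28
Gym membership: $27.41
Total deductions = $60.12 + $23.08 + $44.88 + $156.01 + $39.55 + $7.91 + $0.80 + $8.86 + $35.28 + $27.41 = $403.90
Net pay = $791.07 − $403.90 = $387.17

$387.17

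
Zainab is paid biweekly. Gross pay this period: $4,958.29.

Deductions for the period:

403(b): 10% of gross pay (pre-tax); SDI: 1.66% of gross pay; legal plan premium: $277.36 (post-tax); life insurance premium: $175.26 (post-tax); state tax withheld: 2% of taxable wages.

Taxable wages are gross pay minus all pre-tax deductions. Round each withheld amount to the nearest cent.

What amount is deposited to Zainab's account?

$3,838.28

403(b): $4,958.29 × 0.1 = $495.83
Taxable wages = $4,958.29 − $495.83 = $4,462.46
State tax withheld: $4,462.46 × 0.02 = $89.25
SDI: $4,958.29 × 0.0166 = $82.31
Life insurance premium: $175.26
Legal plan premium: $277.36
Total deductions = $495.83 + $89.25 + $82.31 + $175.26 + $277.36 = $1,120.01
Net pay = $4,958.29 − $1,120.01 = $3,838.28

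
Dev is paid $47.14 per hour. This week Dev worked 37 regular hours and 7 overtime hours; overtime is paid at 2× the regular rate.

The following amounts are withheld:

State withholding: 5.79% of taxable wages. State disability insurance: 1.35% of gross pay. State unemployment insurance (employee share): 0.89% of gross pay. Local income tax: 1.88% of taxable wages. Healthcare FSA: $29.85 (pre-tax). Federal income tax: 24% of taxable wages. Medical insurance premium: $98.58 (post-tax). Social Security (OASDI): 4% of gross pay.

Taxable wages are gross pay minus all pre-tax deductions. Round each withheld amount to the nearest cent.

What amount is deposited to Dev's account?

$1373.74

Regular pay: 37 × $47.14 = $1744.18
Overtime pay: 7 × $47.14 × 2 = $659.96
Gross pay = $1744.18 + $659.96 = $2404.14
Healthcare FSA: $29.85
Taxable wages = $2404.14 − $29.85 = $2374.29
Local income tax: $2374.29 × 0.0188 = $44.64
State withholding: $2374.29 × 0.0579 = $137.47
Federal income tax: $2374.29 × 0.24 = $569.83
State disability insurance: $2404.14 × 0.0135 = $32.46
State unemployment insurance (employee share): $2404.14 × 0.0089 = $21.40
Social Security (OASDI): $2404.14 × 0.04 = $96.17
Medical insurance premium: $98.58
Total deductions = $29.85 + $44.64 + $137.47 + $569.83 + $32.46 + $21.40 + $96.17 + $98.58 = $1030.40
Net pay = $2404.14 − $1030.40 = $1373.74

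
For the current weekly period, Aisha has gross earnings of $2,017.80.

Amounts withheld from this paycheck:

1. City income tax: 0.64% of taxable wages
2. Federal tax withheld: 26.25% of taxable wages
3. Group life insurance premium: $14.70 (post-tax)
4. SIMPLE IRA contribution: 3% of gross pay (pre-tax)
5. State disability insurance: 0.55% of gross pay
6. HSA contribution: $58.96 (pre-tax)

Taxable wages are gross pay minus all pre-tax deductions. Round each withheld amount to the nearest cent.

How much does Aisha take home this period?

$1,362.05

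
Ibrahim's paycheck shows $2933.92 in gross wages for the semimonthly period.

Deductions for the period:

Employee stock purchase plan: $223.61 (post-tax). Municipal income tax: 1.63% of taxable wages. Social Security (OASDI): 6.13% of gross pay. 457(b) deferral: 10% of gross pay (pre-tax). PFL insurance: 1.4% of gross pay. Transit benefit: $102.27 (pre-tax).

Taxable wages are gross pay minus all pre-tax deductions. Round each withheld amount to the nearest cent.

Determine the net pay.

$2052.36

Transit benefit: $102.27
457(b) deferral: $2933.92 × 0.1 = $293.39
Pre-tax total = $102.27 + $293.39 = $395.66
Taxable wages = $2933.92 − $395.66 = $2538.26
Municipal income tax: $2538.26 × 0.0163 = $41.37
PFL insurance: $2933.92 × 0.014 = $41.07
Social Security (OASDI): $2933.92 × 0.0613 = $179.85
Employee stock purchase plan: $223.61
Total deductions = $102.27 + $293.39 + $41.37 + $41.07 + $179.85 + $223.61 = $881.56
Net pay = $2933.92 − $881.56 = $2052.36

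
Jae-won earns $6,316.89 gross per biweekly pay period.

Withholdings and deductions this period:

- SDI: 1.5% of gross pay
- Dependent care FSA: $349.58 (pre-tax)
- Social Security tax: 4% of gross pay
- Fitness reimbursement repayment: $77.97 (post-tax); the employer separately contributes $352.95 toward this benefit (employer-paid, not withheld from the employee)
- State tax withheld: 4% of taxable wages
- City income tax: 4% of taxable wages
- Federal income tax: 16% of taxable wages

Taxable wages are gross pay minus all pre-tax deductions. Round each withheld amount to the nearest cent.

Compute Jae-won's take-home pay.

Dependent care FSA: $349.58
Taxable wages = $6,316.89 − $349.58 = $5,967.31
Federal income tax: $5,967.31 × 0.16 = $954.77
State tax withheld: $5,967.31 × 0.04 = $238.69
City income tax: $5,967.31 × 0.04 = $238.69
SDI: $6,316.89 × 0.015 = $94.75
Social Security tax: $6,316.89 × 0.04 = $252.68
Fitness reimbursement repayment: $77.97
(Employer's $352.95 toward fitness reimbursement repayment is not withheld from the employee.)
Total deductions = $349.58 + $954.77 + $238.69 + $238.69 + $94.75 + $252.68 + $77.97 = $2,207.13
Net pay = $6,316.89 − $2,207.13 = $4,109.76

$4,109.76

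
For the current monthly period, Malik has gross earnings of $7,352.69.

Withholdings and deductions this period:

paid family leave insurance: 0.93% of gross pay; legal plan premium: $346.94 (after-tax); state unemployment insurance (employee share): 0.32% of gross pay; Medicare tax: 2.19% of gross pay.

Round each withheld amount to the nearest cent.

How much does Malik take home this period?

$6,752.82

State unemployment insurance (employee share): $7,352.69 × 0.0032 = $23.53
Medicare tax: $7,352.69 × 0.0219 = $161.02
Paid family leave insurance: $7,352.69 × 0.0093 = $68.38
Legal plan premium: $346.94
Total deductions = $23.53 + $161.02 + $68.38 + $346.94 = $599.87
Net pay = $7,352.69 − $599.87 = $6,752.82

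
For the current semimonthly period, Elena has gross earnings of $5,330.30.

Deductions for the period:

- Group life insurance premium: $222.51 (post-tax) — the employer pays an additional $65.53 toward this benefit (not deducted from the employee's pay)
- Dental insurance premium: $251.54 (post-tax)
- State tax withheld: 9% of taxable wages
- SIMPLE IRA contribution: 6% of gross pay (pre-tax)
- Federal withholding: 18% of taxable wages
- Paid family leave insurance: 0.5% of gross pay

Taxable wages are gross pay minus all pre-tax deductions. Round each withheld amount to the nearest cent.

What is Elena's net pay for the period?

SIMPLE IRA contribution: $5,330.30 × 0.06 = $319.82
Taxable wages = $5,330.30 − $319.82 = $5,010.48
Federal withholding: $5,010.48 × 0.18 = $901.89
State tax withheld: $5,010.48 × 0.09 = $450.94
Paid family leave insurance: $5,330.30 × 0.005 = $26.65
Group life insurance premium: $222.51
Dental insurance premium: $251.54
(Employer's $65.53 toward group life insurance premium is not withheld from the employee.)
Total deductions = $319.82 + $901.89 + $450.94 + $26.65 + $222.51 + $251.54 = $2,173.35
Net pay = $5,330.30 − $2,173.35 = $3,156.95

$3,156.95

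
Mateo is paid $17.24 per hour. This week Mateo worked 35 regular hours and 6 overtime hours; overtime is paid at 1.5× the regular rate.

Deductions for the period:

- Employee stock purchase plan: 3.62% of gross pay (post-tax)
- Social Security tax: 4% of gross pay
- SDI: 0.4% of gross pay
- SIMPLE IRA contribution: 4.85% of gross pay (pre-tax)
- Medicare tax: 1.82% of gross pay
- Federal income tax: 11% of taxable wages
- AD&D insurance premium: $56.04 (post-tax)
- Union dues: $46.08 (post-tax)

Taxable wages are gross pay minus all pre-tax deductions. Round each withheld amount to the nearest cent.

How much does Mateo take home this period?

Regular pay: 35 × $17.24 = $603.40
Overtime pay: 6 × $17.24 × 1.5 = $155.16
Gross pay = $603.40 + $155.16 = $758.56
SIMPLE IRA contribution: $758.56 × 0.0485 = $36.79
Taxable wages = $758.56 − $36.79 = $721.77
Federal income tax: $721.77 × 0.11 = $79.39
Medicare tax: $758.56 × 0.0182 = $13.81
SDI: $758.56 × 0.004 = $3.03
Social Security tax: $758.56 × 0.04 = $30.34
Union dues: $46.08
Employee stock purchase plan: $758.56 × 0.0362 = $27.46
AD&D insurance premium: $56.04
Total deductions = $36.79 + $79.39 + $13.81 + $3.03 + $30.34 + $46.08 + $27.46 + $56.04 = $292.94
Net pay = $758.56 − $292.94 = $465.62

$465.62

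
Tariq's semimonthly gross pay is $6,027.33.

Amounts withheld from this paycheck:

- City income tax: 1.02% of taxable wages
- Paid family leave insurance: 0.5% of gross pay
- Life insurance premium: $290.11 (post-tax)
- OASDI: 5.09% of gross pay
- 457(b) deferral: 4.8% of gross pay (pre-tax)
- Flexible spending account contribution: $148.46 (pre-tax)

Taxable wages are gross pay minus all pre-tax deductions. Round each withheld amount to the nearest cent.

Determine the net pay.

457(b) deferral: $6,027.33 × 0.048 = $289.31
Flexible spending account contribution: $148.46
Pre-tax total = $289.31 + $148.46 = $437.77
Taxable wages = $6,027.33 − $437.77 = $5,589.56
City income tax: $5,589.56 × 0.0102 = $57.01
Paid family leave insurance: $6,027.33 × 0.005 = $30.14
OASDI: $6,027.33 × 0.0509 = $306.79
Life insurance premium: $290.11
Total deductions = $289.31 + $148.46 + $57.01 + $30.14 + $306.79 + $290.11 = $1,121.82
Net pay = $6,027.33 − $1,121.82 = $4,905.51

$4,905.51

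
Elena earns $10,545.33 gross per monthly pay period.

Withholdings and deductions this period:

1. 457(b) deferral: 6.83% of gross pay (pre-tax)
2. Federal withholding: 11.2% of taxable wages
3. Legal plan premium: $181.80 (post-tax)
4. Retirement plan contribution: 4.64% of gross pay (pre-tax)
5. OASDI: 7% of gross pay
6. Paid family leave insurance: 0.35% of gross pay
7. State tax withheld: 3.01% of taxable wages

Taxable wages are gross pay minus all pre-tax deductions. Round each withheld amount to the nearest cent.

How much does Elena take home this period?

$7,052.28

457(b) deferral: $10,545.33 × 0.0683 = $720.25
Retirement plan contribution: $10,545.33 × 0.0464 = $489.30
Pre-tax total = $720.25 + $489.30 = $1,209.55
Taxable wages = $10,545.33 − $1,209.55 = $9,335.78
State tax withheld: $9,335.78 × 0.0301 = $281.01
Federal withholding: $9,335.78 × 0.112 = $1,045.61
OASDI: $10,545.33 × 0.07 = $738.17
Paid family leave insurance: $10,545.33 × 0.0035 = $36.91
Legal plan premium: $181.80
Total deductions = $720.25 + $489.30 + $281.01 + $1,045.61 + $738.17 + $36.91 + $181.80 = $3,493.05
Net pay = $10,545.33 − $3,493.05 = $7,052.28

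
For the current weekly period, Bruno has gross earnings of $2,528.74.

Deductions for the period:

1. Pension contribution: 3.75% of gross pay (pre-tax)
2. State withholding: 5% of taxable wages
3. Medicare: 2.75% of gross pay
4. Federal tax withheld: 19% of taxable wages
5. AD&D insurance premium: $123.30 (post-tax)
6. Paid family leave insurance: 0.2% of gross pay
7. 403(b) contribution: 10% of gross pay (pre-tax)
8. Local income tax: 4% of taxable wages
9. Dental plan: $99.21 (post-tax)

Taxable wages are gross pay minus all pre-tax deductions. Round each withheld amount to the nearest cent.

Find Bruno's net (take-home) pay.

403(b) contribution: $2,528.74 × 0.1 = $252.87
Pension contribution: $2,528.74 × 0.0375 = $94.83
Pre-tax total = $252.87 + $94.83 = $347.70
Taxable wages = $2,528.74 − $347.70 = $2,181.04
Local income tax: $2,181.04 × 0.04 = $87.24
Federal tax withheld: $2,181.04 × 0.19 = $414.40
State withholding: $2,181.04 × 0.05 = $109.05
Medicare: $2,528.74 × 0.0275 = $69.54
Paid family leave insurance: $2,528.74 × 0.002 = $5.06
AD&D insurance premium: $123.30
Dental plan: $99.21
Total deductions = $252.87 + $94.83 + $87.24 + $414.40 + $109.05 + $69.54 + $5.06 + $123.30 + $99.21 = $1,255.50
Net pay = $2,528.74 − $1,255.50 = $1,273.24

$1,273.24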